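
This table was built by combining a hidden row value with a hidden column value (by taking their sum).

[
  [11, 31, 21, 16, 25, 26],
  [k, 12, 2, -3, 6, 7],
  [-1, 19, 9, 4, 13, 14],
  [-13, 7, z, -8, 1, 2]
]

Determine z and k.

z = -3, k = -8

The difference between any two rows is the same in every column — this is an addition table with the headers hidden.
Row 4 minus row 1 is 7 − 31 = -24, so its entry in column 3 is 21 + (-24) = -3.
Row 2 minus row 1 is 12 − 31 = -19, so its entry in column 1 is 11 + (-19) = -8.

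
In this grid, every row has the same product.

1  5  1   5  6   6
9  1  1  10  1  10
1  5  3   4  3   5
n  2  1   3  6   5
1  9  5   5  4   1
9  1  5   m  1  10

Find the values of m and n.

Rows 2 and 3 each multiply to 900, so every row has product 900.
Row 6: 9×1×5×1×10 = 450, so the missing entry is 900 ÷ 450 = 2.
Row 4: 2×1×3×6×5 = 180, so the missing entry is 900 ÷ 180 = 5.

m = 2, n = 5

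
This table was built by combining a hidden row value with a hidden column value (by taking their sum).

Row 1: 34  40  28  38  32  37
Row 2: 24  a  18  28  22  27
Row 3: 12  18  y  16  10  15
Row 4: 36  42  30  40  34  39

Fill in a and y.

a = 30, y = 6

The difference between any two rows is the same in every column — this is an addition table with the headers hidden.
Row 2 minus row 1 is 28 − 38 = -10, so its entry in column 2 is 40 + (-10) = 30.
Row 3 minus row 1 is 16 − 38 = -22, so its entry in column 3 is 28 + (-22) = 6.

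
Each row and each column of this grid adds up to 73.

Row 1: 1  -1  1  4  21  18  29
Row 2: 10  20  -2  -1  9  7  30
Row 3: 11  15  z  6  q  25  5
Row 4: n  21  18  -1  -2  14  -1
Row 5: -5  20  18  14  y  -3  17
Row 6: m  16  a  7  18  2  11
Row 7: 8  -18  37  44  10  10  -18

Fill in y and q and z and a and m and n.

y = 12, q = 5, z = 6, a = -5, m = 24, n = 24

Row 5 has -5 + 20 + 18 + 14 − 3 + 17 = 61; the blank must be 73 − 61 = 12.
Column 5 has 21 + 9 − 2 + 12 + 18 + 10 = 68; the blank must be 73 − 68 = 5.
Row 4 has 21 + 18 − 1 − 2 + 14 − 1 = 49; the blank must be 73 − 49 = 24.
Column 1 has 1 + 10 + 11 + 24 − 5 + 8 = 49; the blank must be 73 − 49 = 24.
Row 3 has 11 + 15 + 6 + 5 + 25 + 5 = 67; the blank must be 73 − 67 = 6.
Row 6 has 24 + 16 + 7 + 18 + 2 + 11 = 78; the blank must be 73 − 78 = -5.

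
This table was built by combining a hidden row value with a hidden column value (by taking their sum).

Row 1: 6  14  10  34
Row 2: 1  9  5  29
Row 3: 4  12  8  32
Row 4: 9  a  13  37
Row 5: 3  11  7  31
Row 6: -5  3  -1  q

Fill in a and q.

a = 17, q = 23

The difference between any two rows is the same in every column — this is an addition table with the headers hidden.
Row 4 minus row 1 is 9 − 6 = 3, so its entry in column 2 is 14 + 3 = 17.
Row 6 minus row 1 is -5 − 6 = -11, so its entry in column 4 is 34 + (-11) = 23.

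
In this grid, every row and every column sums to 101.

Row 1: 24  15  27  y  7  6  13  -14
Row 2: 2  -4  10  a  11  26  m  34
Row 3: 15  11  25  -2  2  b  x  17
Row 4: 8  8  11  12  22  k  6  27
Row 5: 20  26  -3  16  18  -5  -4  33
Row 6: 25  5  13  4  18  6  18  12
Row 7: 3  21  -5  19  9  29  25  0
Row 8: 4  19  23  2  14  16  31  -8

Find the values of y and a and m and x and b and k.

The known cells in row 1 total 78, leaving 101 − 78 = 23 for the blank.
The known cells in column 4 total 74, leaving 101 − 74 = 27 for the blank.
The known cells in row 2 total 106, leaving 101 − 106 = -5 for the blank.
The known cells in column 7 total 84, leaving 101 − 84 = 17 for the blank.
The known cells in row 3 total 85, leaving 101 − 85 = 16 for the blank.
The known cells in row 4 total 94, leaving 101 − 94 = 7 for the blank.

y = 23, a = 27, m = -5, x = 17, b = 16, k = 7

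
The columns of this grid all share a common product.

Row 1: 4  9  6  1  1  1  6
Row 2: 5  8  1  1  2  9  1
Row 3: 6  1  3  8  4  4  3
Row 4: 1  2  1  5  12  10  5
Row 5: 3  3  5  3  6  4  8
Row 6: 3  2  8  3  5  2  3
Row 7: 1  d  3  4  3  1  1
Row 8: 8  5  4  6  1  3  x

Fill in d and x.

Columns 1 and 3 each multiply to 8640, so every column has product 8640.
Column 2: 9×8×1×2×3×2×5 = 4320, so the missing entry is 8640 ÷ 4320 = 2.
Column 7: 6×1×3×5×8×3×1 = 2160, so the missing entry is 8640 ÷ 2160 = 4.

d = 2, x = 4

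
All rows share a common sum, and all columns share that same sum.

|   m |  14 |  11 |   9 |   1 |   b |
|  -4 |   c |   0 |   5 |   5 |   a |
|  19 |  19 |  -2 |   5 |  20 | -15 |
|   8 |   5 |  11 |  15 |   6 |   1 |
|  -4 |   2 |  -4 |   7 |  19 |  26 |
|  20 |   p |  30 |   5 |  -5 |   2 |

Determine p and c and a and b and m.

p = -6, c = 12, a = 28, b = 4, m = 7

Rows 3 and 4 both sum to 46, so that's the common total.
Column 1 has -4 + 19 + 8 − 4 + 20 = 39; the blank must be 46 − 39 = 7.
Row 6 has 20 + 30 + 5 − 5 + 2 = 52; the blank must be 46 − 52 = -6.
Column 2 has 14 + 19 + 5 + 2 − 6 = 34; the blank must be 46 − 34 = 12.
Row 2 has -4 + 12 + 0 + 5 + 5 = 18; the blank must be 46 − 18 = 28.
Row 1 has 7 + 14 + 11 + 9 + 1 = 42; the blank must be 46 − 42 = 4.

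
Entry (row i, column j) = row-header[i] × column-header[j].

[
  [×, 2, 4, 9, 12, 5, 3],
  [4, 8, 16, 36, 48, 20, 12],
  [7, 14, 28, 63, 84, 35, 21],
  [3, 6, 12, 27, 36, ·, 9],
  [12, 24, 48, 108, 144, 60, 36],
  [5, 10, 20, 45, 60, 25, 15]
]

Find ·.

3 × 5 = 15.

15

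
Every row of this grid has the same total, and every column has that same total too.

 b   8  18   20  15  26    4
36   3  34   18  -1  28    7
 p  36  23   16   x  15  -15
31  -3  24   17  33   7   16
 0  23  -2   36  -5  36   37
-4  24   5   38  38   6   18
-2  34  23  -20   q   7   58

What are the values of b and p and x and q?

Rows 2 and 4 both sum to 125, so that's the common total.
Row 7: -2 + 34 + 23 − 20 + 7 + 58 = 100, so its missing entry is 125 − 100 = 25.
Column 5: 15 − 1 + 33 − 5 + 38 + 25 = 105, so its missing entry is 125 − 105 = 20.
Row 3: 36 + 23 + 16 + 20 + 15 − 15 = 95, so its missing entry is 125 − 95 = 30.
Row 1: 8 + 18 + 20 + 15 + 26 + 4 = 91, so its missing entry is 125 − 91 = 34.

b = 34, p = 30, x = 20, q = 25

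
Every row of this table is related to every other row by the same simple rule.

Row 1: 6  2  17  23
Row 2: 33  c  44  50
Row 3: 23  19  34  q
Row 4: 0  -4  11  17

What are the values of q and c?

q = 40, c = 29

The difference between any two rows is the same in every column — this is an addition table with the headers hidden.
Row 3 minus row 1 is 23 − 6 = 17, so its entry in column 4 is 23 + 17 = 40.
Row 2 minus row 1 is 33 − 6 = 27, so its entry in column 2 is 2 + 27 = 29.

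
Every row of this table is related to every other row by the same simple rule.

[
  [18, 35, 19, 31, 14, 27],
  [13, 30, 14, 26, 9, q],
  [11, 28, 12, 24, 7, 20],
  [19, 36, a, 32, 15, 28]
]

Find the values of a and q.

The difference between any two rows is the same in every column — this is an addition table with the headers hidden.
Row 4 minus row 1 is 19 − 18 = 1, so its entry in column 3 is 19 + 1 = 20.
Row 2 minus row 1 is 13 − 18 = -5, so its entry in column 6 is 27 + (-5) = 22.

a = 20, q = 22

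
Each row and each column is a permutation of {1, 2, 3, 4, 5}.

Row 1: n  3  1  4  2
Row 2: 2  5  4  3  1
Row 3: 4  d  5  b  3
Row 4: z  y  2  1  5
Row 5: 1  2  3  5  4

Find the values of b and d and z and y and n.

b = 2, d = 1, z = 3, y = 4, n = 5

Cell (1,1): row 1 already has {1, 2, 3, 4} → 5.
For row 4, column 1: column 1 already has {1, 2, 4, 5}; that leaves 3.
At (row 4, col 2): row 4 already has {1, 2, 3, 5}, so the value is 4.
Cell (3,2): column 2 already has {2, 3, 4, 5} → 1.
Cell (3,4): row 3 already has {1, 3, 4, 5} → 2.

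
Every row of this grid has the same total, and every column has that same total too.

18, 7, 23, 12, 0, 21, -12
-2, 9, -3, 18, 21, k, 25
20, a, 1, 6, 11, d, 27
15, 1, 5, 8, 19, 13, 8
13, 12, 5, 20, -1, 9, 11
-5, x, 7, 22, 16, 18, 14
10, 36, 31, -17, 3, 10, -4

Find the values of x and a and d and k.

Rows 1 and 4 both sum to 69, so that's the common total.
The known cells in row 6 total 72, leaving 69 − 72 = -3 for the blank.
The known cells in column 2 total 62, leaving 69 − 62 = 7 for the blank.
The known cells in row 3 total 72, leaving 69 − 72 = -3 for the blank.
The known cells in row 2 total 68, leaving 69 − 68 = 1 for the blank.

x = -3, a = 7, d = -3, k = 1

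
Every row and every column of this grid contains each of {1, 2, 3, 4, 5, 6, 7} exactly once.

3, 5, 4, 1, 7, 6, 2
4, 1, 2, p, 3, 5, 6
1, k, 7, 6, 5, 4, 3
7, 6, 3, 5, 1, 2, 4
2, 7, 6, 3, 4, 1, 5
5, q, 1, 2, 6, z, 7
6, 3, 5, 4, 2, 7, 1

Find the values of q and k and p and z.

q = 4, k = 2, p = 7, z = 3

At (row 3, col 2): row 3 already has {1, 3, 4, 5, 6, 7}, so the value is 2.
For row 6, column 6: column 6 already has {1, 2, 4, 5, 6, 7}; that leaves 3.
At (row 2, col 4): row 2 already has {1, 2, 3, 4, 5, 6}, so the value is 7.
At (row 6, col 2): row 6 already has {1, 2, 3, 5, 6, 7}, so the value is 4.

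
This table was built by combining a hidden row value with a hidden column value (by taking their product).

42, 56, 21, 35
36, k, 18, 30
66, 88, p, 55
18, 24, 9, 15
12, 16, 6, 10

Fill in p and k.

Each row is a constant multiple of every other row — this is a multiplication table with the headers hidden.
Row 3 is 55/35 = 11/7 times row 1, so its entry in column 3 is 21 × 11/7 = 33.
Row 2 is 30/35 = 6/7 times row 1, so its entry in column 2 is 56 × 6/7 = 48.

p = 33, k = 48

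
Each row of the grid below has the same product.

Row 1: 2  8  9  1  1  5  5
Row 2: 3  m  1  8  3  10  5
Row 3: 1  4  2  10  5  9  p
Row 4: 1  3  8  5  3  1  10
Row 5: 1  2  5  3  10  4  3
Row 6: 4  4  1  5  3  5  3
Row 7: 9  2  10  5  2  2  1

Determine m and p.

Rows 1 and 4 each multiply to 3600, so every row has product 3600.
Row 2: 3×1×8×3×10×5 = 3600, so the missing entry is 3600 ÷ 3600 = 1.
Row 3: 1×4×2×10×5×9 = 3600, so the missing entry is 3600 ÷ 3600 = 1.

m = 1, p = 1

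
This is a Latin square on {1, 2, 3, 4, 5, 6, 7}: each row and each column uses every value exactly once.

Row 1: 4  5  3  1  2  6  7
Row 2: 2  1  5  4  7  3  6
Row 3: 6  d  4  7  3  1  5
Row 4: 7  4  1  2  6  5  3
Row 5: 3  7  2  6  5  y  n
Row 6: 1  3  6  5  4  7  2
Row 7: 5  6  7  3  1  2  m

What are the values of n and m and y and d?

n = 1, m = 4, y = 4, d = 2

Cell (7,7): row 7 already has {1, 2, 3, 5, 6, 7} → 4.
Cell (5,6): column 6 already has {1, 2, 3, 5, 6, 7} → 4.
Cell (5,7): row 5 already has {2, 3, 4, 5, 6, 7} → 1.
For row 3, column 2: row 3 already has {1, 3, 4, 5, 6, 7}; that leaves 2.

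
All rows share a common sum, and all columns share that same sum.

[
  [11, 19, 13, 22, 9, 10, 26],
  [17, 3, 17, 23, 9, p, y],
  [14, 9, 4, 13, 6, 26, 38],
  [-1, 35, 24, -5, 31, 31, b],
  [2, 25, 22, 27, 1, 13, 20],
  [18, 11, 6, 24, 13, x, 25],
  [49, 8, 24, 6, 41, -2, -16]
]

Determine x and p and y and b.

Rows 1 and 3 both sum to 110, so that's the common total.
The known cells in row 6 total 97, leaving 110 − 97 = 13 for the blank.
The known cells in row 4 total 115, leaving 110 − 115 = -5 for the blank.
The known cells in column 7 total 88, leaving 110 − 88 = 22 for the blank.
The known cells in row 2 total 91, leaving 110 − 91 = 19 for the blank.

x = 13, p = 19, y = 22, b = -5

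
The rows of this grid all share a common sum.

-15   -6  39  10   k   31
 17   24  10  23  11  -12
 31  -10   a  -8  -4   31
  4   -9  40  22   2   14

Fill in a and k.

a = 33, k = 14

The complete rows each total 73.
Row 3 is missing 73 − 40 = 33 (since 31 − 10 − 8 − 4 + 31 = 40).
Row 1 is missing 73 − 59 = 14 (since -15 − 6 + 39 + 10 + 31 = 59).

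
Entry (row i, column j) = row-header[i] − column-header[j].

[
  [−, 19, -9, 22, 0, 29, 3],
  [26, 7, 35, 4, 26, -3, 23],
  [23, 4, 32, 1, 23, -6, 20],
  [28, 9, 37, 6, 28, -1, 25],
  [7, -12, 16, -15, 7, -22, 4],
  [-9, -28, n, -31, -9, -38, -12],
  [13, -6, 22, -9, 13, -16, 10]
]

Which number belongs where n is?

0

-9 − (-9) = 0.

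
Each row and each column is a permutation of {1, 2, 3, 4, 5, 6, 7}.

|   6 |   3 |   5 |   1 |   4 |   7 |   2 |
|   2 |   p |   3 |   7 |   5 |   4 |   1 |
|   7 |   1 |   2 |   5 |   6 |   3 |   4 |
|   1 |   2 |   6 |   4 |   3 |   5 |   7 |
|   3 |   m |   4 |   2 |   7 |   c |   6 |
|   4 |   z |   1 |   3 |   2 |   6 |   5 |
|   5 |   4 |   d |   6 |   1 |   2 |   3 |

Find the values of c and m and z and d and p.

At (row 7, col 3): row 7 already has {1, 2, 3, 4, 5, 6}, so the value is 7.
For row 2, column 2: row 2 already has {1, 2, 3, 4, 5, 7}; that leaves 6.
At (row 6, col 2): row 6 already has {1, 2, 3, 4, 5, 6}, so the value is 7.
For row 5, column 6: column 6 already has {2, 3, 4, 5, 6, 7}; that leaves 1.
For row 5, column 2: row 5 already has {1, 2, 3, 4, 6, 7}; that leaves 5.

c = 1, m = 5, z = 7, d = 7, p = 6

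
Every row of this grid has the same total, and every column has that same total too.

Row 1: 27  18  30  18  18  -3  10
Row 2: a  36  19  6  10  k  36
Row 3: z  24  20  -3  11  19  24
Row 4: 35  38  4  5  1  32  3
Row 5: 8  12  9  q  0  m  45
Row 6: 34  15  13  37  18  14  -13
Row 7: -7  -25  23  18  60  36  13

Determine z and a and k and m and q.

Rows 1 and 4 both sum to 118, so that's the common total.
Column 4: 18 + 6 − 3 + 5 + 37 + 18 = 81, so its missing entry is 118 − 81 = 37.
Row 3: 24 + 20 − 3 + 11 + 19 + 24 = 95, so its missing entry is 118 − 95 = 23.
Row 5: 8 + 12 + 9 + 37 + 0 + 45 = 111, so its missing entry is 118 − 111 = 7.
Column 6: -3 + 19 + 32 + 7 + 14 + 36 = 105, so its missing entry is 118 − 105 = 13.
Row 2: 36 + 19 + 6 + 10 + 13 + 36 = 120, so its missing entry is 118 − 120 = -2.

z = 23, a = -2, k = 13, m = 7, q = 37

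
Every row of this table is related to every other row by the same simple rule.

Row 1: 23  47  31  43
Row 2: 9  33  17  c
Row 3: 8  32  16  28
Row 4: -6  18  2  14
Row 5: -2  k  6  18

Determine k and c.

k = 22, c = 29

The difference between any two rows is the same in every column — this is an addition table with the headers hidden.
Row 5 minus row 1 is -2 − 23 = -25, so its entry in column 2 is 47 + (-25) = 22.
Row 2 minus row 1 is 9 − 23 = -14, so its entry in column 4 is 43 + (-14) = 29.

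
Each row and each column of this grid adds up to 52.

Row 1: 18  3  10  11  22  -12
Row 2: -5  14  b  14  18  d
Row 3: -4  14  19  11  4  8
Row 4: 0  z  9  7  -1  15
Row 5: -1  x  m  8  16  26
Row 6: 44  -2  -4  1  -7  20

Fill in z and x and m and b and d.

z = 22, x = 1, m = 2, b = 16, d = -5

The known cells in column 6 total 57, leaving 52 − 57 = -5 for the blank.
The known cells in row 2 total 36, leaving 52 − 36 = 16 for the blank.
The known cells in row 4 total 30, leaving 52 − 30 = 22 for the blank.
The known cells in column 3 total 50, leaving 52 − 50 = 2 for the blank.
The known cells in row 5 total 51, leaving 52 − 51 = 1 for the blank.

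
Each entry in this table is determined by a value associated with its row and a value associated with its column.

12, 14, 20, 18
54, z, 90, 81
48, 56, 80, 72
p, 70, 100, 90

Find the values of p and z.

p = 60, z = 63

Each row is a constant multiple of every other row — this is a multiplication table with the headers hidden.
Row 4 is 100/20 = 5/1 times row 1, so its entry in column 1 is 12 × 5/1 = 60.
Row 2 is 90/20 = 9/2 times row 1, so its entry in column 2 is 14 × 9/2 = 63.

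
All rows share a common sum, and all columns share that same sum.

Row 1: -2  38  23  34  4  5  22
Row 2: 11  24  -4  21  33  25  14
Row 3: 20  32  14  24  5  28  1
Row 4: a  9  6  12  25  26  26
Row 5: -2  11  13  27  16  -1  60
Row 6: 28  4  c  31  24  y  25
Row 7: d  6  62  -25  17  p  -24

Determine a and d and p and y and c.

a = 20, d = 49, p = 39, y = 2, c = 10

Rows 1 and 2 both sum to 124, so that's the common total.
Row 4 has 9 + 6 + 12 + 25 + 26 + 26 = 104; the blank must be 124 − 104 = 20.
Column 1 has -2 + 11 + 20 + 20 − 2 + 28 = 75; the blank must be 124 − 75 = 49.
Row 7 has 49 + 6 + 62 − 25 + 17 − 24 = 85; the blank must be 124 − 85 = 39.
Column 6 has 5 + 25 + 28 + 26 − 1 + 39 = 122; the blank must be 124 − 122 = 2.
Row 6 has 28 + 4 + 31 + 24 + 2 + 25 = 114; the blank must be 124 − 114 = 10.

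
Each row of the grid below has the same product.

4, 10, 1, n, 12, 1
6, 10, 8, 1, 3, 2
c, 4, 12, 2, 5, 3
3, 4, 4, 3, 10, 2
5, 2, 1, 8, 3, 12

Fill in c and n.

Rows 4 and 5 each multiply to 2880, so every row has product 2880.
Row 3: 4×12×2×5×3 = 1440, so the missing entry is 2880 ÷ 1440 = 2.
Row 1: 4×10×1×12×1 = 480, so the missing entry is 2880 ÷ 480 = 6.

c = 2, n = 6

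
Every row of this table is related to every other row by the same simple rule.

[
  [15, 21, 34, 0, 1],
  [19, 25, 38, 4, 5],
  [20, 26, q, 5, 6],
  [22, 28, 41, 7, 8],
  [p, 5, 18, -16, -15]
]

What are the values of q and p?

The difference between any two rows is the same in every column — this is an addition table with the headers hidden.
Row 3 minus row 1 is 26 − 21 = 5, so its entry in column 3 is 34 + 5 = 39.
Row 5 minus row 1 is 5 − 21 = -16, so its entry in column 1 is 15 + (-16) = -1.

q = 39, p = -1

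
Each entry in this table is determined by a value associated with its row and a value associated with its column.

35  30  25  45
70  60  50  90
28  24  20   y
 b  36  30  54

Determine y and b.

y = 36, b = 42

Each row is a constant multiple of every other row — this is a multiplication table with the headers hidden.
Row 3 is 20/25 = 4/5 times row 1, so its entry in column 4 is 45 × 4/5 = 36.
Row 4 is 30/25 = 6/5 times row 1, so its entry in column 1 is 35 × 6/5 = 42.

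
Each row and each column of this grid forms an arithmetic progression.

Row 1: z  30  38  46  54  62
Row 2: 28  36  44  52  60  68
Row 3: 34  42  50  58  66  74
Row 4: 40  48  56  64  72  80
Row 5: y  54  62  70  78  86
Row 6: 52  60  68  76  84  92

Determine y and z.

Along each row the entries change by 8 per step; down each column they change by 6.
Row 5: from 54 at column 2, stepping by 8 to column 1 gives 46.
Row 1: from 30 at column 2, stepping by 8 to column 1 gives 22.

y = 46, z = 22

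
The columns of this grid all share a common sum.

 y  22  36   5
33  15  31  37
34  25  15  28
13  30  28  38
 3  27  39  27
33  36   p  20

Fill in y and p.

y = 39, p = 6

Columns 2 and 4 both add up to 155, so every column sums to 155.
Column 1: 33 + 34 + 13 + 3 + 33 = 116, so the missing entry is 155 − 116 = 39.
Column 3: 36 + 31 + 15 + 28 + 39 = 149, so the missing entry is 155 − 149 = 6.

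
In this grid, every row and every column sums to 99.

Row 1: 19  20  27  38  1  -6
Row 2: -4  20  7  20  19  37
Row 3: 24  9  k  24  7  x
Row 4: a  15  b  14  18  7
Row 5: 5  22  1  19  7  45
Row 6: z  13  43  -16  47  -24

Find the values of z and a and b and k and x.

z = 36, a = 19, b = 26, k = -5, x = 40

The known cells in row 6 total 63, leaving 99 − 63 = 36 for the blank.
The known cells in column 1 total 80, leaving 99 − 80 = 19 for the blank.
The known cells in row 4 total 73, leaving 99 − 73 = 26 for the blank.
The known cells in column 3 total 104, leaving 99 − 104 = -5 for the blank.
The known cells in row 3 total 59, leaving 99 − 59 = 40 for the blank.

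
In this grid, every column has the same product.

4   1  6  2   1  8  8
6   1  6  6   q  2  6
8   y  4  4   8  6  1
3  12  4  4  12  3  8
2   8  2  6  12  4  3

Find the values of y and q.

y = 12, q = 1

Columns 3 and 6 each multiply to 1152, so every column has product 1152.
Column 2: 1×1×12×8 = 96, so the missing entry is 1152 ÷ 96 = 12.
Column 5: 1×8×12×12 = 1152, so the missing entry is 1152 ÷ 1152 = 1.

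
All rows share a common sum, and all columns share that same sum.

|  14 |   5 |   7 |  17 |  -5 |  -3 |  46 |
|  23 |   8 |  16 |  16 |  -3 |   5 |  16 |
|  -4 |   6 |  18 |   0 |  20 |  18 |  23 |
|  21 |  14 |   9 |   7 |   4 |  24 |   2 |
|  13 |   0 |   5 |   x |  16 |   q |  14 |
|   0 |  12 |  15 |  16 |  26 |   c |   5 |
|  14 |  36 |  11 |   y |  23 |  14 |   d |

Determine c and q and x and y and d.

Rows 1 and 2 both sum to 81, so that's the common total.
The known cells in row 6 total 74, leaving 81 − 74 = 7 for the blank.
The known cells in column 6 total 65, leaving 81 − 65 = 16 for the blank.
The known cells in row 5 total 64, leaving 81 − 64 = 17 for the blank.
The known cells in column 7 total 106, leaving 81 − 106 = -25 for the blank.
The known cells in row 7 total 73, leaving 81 − 73 = 8 for the blank.

c = 7, q = 16, x = 17, y = 8, d = -25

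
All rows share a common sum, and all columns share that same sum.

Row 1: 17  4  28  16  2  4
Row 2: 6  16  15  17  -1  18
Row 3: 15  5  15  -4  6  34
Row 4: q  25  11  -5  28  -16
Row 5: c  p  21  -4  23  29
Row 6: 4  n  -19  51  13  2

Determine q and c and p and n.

q = 28, c = 1, p = 1, n = 20

Rows 1 and 2 both sum to 71, so that's the common total.
The known cells in row 6 total 51, leaving 71 − 51 = 20 for the blank.
The known cells in column 2 total 70, leaving 71 − 70 = 1 for the blank.
The known cells in row 5 total 70, leaving 71 − 70 = 1 for the blank.
The known cells in row 4 total 43, leaving 71 − 43 = 28 for the blank.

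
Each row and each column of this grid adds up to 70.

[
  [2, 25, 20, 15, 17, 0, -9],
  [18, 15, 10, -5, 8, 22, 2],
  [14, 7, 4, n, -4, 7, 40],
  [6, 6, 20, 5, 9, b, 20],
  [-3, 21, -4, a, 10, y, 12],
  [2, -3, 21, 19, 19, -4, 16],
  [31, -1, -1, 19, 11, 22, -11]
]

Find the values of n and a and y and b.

n = 2, a = 15, y = 19, b = 4

Row 3 has 14 + 7 + 4 − 4 + 7 + 40 = 68; the blank must be 70 − 68 = 2.
Row 4 has 6 + 6 + 20 + 5 + 9 + 20 = 66; the blank must be 70 − 66 = 4.
Column 6 has 0 + 22 + 7 + 4 − 4 + 22 = 51; the blank must be 70 − 51 = 19.
Row 5 has -3 + 21 − 4 + 10 + 19 + 12 = 55; the blank must be 70 − 55 = 15.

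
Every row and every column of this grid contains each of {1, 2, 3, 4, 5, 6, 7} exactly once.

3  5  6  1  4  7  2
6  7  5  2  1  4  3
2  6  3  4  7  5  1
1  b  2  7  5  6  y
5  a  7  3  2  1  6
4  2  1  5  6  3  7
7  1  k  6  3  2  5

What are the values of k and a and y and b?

For row 7, column 3: row 7 already has {1, 2, 3, 5, 6, 7}; that leaves 4.
At (row 5, col 2): row 5 already has {1, 2, 3, 5, 6, 7}, so the value is 4.
At (row 4, col 2): column 2 already has {1, 2, 4, 5, 6, 7}, so the value is 3.
For row 4, column 7: row 4 already has {1, 2, 3, 5, 6, 7}; that leaves 4.

k = 4, a = 4, y = 4, b = 3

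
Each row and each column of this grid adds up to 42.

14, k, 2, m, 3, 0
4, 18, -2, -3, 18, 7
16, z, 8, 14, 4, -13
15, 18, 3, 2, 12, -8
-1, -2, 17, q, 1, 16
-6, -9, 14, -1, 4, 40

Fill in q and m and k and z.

Row 3 has 16 + 8 + 14 + 4 − 13 = 29; the blank must be 42 − 29 = 13.
Column 2 has 18 + 13 + 18 − 2 − 9 = 38; the blank must be 42 − 38 = 4.
Row 1 has 14 + 4 + 2 + 3 + 0 = 23; the blank must be 42 − 23 = 19.
Row 5 has -1 − 2 + 17 + 1 + 16 = 31; the blank must be 42 − 31 = 11.

q = 11, m = 19, k = 4, z = 13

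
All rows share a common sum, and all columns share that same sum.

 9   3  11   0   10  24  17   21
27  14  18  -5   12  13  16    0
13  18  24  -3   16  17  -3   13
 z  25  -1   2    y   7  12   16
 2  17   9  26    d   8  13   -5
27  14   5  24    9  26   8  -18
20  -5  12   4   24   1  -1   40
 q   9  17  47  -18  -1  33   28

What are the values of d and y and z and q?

Rows 1 and 2 both sum to 95, so that's the common total.
Row 5: 2 + 17 + 9 + 26 + 8 + 13 − 5 = 70, so its missing entry is 95 − 70 = 25.
Row 8: 9 + 17 + 47 − 18 − 1 + 33 + 28 = 115, so its missing entry is 95 − 115 = -20.
Column 5: 10 + 12 + 16 + 25 + 9 + 24 − 18 = 78, so its missing entry is 95 − 78 = 17.
Row 4: 25 − 1 + 2 + 17 + 7 + 12 + 16 = 78, so its missing entry is 95 − 78 = 17.

d = 25, y = 17, z = 17, q = -20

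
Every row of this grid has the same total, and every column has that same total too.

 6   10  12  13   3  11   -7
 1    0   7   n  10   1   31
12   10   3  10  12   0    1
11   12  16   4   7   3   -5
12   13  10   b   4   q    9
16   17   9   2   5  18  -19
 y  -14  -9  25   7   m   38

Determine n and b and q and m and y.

Rows 1 and 3 both sum to 48, so that's the common total.
Column 1: 6 + 1 + 12 + 11 + 12 + 16 = 58, so its missing entry is 48 − 58 = -10.
Row 7: -10 − 14 − 9 + 25 + 7 + 38 = 37, so its missing entry is 48 − 37 = 11.
Column 6: 11 + 1 + 0 + 3 + 18 + 11 = 44, so its missing entry is 48 − 44 = 4.
Row 5: 12 + 13 + 10 + 4 + 4 + 9 = 52, so its missing entry is 48 − 52 = -4.
Row 2: 1 + 0 + 7 + 10 + 1 + 31 = 50, so its missing entry is 48 − 50 = -2.

n = -2, b = -4, q = 4, m = 11, y = -10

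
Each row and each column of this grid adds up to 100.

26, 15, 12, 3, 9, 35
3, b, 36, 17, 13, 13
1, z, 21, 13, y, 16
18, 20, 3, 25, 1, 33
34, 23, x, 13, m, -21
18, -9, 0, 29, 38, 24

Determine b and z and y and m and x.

The known cells in row 2 total 82, leaving 100 − 82 = 18 for the blank.
The known cells in column 2 total 67, leaving 100 − 67 = 33 for the blank.
The known cells in row 3 total 84, leaving 100 − 84 = 16 for the blank.
The known cells in column 5 total 77, leaving 100 − 77 = 23 for the blank.
The known cells in row 5 total 72, leaving 100 − 72 = 28 for the blank.

b = 18, z = 33, y = 16, m = 23, x = 28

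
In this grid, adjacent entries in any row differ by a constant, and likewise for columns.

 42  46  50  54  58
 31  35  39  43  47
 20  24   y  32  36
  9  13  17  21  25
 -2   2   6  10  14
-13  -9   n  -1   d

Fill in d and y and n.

Along each row the entries change by 4 per step; down each column they change by -11.
Row 6: from -13 at column 1, stepping by 4 to column 5 gives 3.
Row 3: from 20 at column 1, stepping by 4 to column 3 gives 28.
Row 6: from -13 at column 1, stepping by 4 to column 3 gives -5.

d = 3, y = 28, n = -5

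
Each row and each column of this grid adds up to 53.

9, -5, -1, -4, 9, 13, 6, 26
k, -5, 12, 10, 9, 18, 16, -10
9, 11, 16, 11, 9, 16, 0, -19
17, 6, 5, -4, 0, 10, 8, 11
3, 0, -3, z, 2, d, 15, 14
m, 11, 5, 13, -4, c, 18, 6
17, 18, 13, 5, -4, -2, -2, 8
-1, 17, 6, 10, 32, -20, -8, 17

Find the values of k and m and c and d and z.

k = 3, m = -4, c = 8, d = 10, z = 12

Column 4: -4 + 10 + 11 − 4 + 13 + 5 + 10 = 41, so its missing entry is 53 − 41 = 12.
Row 5: 3 + 0 − 3 + 12 + 2 + 15 + 14 = 43, so its missing entry is 53 − 43 = 10.
Column 6: 13 + 18 + 16 + 10 + 10 − 2 − 20 = 45, so its missing entry is 53 − 45 = 8.
Row 6: 11 + 5 + 13 − 4 + 8 + 18 + 6 = 57, so its missing entry is 53 − 57 = -4.
Row 2: -5 + 12 + 10 + 9 + 18 + 16 − 10 = 50, so its missing entry is 53 − 50 = 3.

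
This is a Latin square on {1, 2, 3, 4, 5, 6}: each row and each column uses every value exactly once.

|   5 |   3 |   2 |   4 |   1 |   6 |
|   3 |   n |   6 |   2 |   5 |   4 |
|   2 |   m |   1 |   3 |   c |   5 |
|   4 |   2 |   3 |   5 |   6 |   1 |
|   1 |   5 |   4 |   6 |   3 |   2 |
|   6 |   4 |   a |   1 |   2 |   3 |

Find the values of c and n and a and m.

For row 2, column 2: row 2 already has {2, 3, 4, 5, 6}; that leaves 1.
For row 3, column 5: column 5 already has {1, 2, 3, 5, 6}; that leaves 4.
At (row 3, col 2): row 3 already has {1, 2, 3, 4, 5}, so the value is 6.
Cell (6,3): row 6 already has {1, 2, 3, 4, 6} → 5.

c = 4, n = 1, a = 5, m = 6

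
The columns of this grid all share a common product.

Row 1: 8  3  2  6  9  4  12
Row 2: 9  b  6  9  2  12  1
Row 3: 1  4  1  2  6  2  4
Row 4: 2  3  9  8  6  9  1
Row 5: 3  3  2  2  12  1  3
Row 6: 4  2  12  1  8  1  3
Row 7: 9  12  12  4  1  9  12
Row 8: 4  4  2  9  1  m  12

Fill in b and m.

b = 6, m = 8

Columns 1 and 3 each multiply to 62208, so every column has product 62208.
Column 2: 3×4×3×3×2×12×4 = 10368, so the missing entry is 62208 ÷ 10368 = 6.
Column 6: 4×12×2×9×1×1×9 = 7776, so the missing entry is 62208 ÷ 7776 = 8.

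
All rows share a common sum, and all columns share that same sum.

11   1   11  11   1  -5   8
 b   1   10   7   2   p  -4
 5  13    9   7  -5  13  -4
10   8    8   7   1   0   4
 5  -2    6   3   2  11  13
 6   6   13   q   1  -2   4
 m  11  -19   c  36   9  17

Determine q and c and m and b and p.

q = 10, c = -7, m = -9, b = 10, p = 12

Rows 1 and 3 both sum to 38, so that's the common total.
The known cells in column 6 total 26, leaving 38 − 26 = 12 for the blank.
The known cells in row 2 total 28, leaving 38 − 28 = 10 for the blank.
The known cells in column 1 total 47, leaving 38 − 47 = -9 for the blank.
The known cells in row 6 total 28, leaving 38 − 28 = 10 for the blank.
The known cells in row 7 total 45, leaving 38 − 45 = -7 for the blank.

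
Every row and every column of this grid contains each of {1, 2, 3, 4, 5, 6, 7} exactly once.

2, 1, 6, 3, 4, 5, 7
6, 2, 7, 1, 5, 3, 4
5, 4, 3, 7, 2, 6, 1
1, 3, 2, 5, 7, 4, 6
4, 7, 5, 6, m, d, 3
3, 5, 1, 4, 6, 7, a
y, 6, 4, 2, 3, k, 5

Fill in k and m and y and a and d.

k = 1, m = 1, y = 7, a = 2, d = 2

At (row 5, col 5): column 5 already has {2, 3, 4, 5, 6, 7}, so the value is 1.
At (row 5, col 6): row 5 already has {1, 3, 4, 5, 6, 7}, so the value is 2.
Cell (7,6): column 6 already has {2, 3, 4, 5, 6, 7} → 1.
At (row 6, col 7): row 6 already has {1, 3, 4, 5, 6, 7}, so the value is 2.
At (row 7, col 1): row 7 already has {1, 2, 3, 4, 5, 6}, so the value is 7.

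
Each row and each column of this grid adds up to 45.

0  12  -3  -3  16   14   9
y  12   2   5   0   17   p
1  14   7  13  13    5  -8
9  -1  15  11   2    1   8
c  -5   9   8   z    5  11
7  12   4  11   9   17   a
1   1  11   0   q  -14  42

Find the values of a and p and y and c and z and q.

The known cells in row 7 total 41, leaving 45 − 41 = 4 for the blank.
The known cells in column 5 total 44, leaving 45 − 44 = 1 for the blank.
The known cells in row 5 total 29, leaving 45 − 29 = 16 for the blank.
The known cells in row 6 total 60, leaving 45 − 60 = -15 for the blank.
The known cells in column 1 total 34, leaving 45 − 34 = 11 for the blank.
The known cells in row 2 total 47, leaving 45 − 47 = -2 for the blank.

a = -15, p = -2, y = 11, c = 16, z = 1, q = 4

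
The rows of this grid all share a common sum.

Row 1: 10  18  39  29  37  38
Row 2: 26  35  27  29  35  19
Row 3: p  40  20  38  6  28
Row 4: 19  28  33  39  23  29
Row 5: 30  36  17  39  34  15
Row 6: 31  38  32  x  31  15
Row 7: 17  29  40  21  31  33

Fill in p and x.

Row 1 sums to 171 and so does row 4; that's the common total.
In row 3 the known cells total 132, leaving 171 − 132 = 39.
In row 6 the known cells total 147, leaving 171 − 147 = 24.

p = 39, x = 24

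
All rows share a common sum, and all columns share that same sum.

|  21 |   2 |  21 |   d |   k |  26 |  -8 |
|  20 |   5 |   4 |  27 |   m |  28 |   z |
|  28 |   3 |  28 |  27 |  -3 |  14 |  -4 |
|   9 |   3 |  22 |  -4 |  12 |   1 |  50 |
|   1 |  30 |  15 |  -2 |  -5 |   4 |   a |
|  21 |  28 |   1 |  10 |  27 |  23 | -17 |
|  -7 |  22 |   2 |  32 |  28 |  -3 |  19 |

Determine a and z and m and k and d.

a = 50, z = 3, m = 6, k = 28, d = 3

Rows 3 and 4 both sum to 93, so that's the common total.
Row 5: 1 + 30 + 15 − 2 − 5 + 4 = 43, so its missing entry is 93 − 43 = 50.
Column 4: 27 + 27 − 4 − 2 + 10 + 32 = 90, so its missing entry is 93 − 90 = 3.
Row 1: 21 + 2 + 21 + 3 + 26 − 8 = 65, so its missing entry is 93 − 65 = 28.
Column 5: 28 − 3 + 12 − 5 + 27 + 28 = 87, so its missing entry is 93 − 87 = 6.
Row 2: 20 + 5 + 4 + 27 + 6 + 28 = 90, so its missing entry is 93 − 90 = 3.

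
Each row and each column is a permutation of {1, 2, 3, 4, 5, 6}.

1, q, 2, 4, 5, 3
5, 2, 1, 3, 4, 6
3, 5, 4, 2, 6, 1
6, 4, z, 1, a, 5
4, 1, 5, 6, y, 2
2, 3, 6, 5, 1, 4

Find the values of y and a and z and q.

y = 3, a = 2, z = 3, q = 6

Cell (1,2): row 1 already has {1, 2, 3, 4, 5} → 6.
For row 4, column 3: column 3 already has {1, 2, 4, 5, 6}; that leaves 3.
At (row 4, col 5): row 4 already has {1, 3, 4, 5, 6}, so the value is 2.
At (row 5, col 5): row 5 already has {1, 2, 4, 5, 6}, so the value is 3.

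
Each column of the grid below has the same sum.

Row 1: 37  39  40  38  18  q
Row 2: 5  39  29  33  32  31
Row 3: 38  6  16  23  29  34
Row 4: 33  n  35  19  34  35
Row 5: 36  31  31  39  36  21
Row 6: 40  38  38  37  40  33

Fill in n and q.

The complete columns each total 189.
Column 2 is missing 189 − 153 = 36 (since 39 + 39 + 6 + 31 + 38 = 153).
Column 6 is missing 189 − 154 = 35 (since 31 + 34 + 35 + 21 + 33 = 154).

n = 36, q = 35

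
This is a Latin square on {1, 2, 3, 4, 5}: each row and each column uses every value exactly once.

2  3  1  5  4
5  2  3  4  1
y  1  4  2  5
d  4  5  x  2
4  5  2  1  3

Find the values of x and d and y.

Cell (4,4): column 4 already has {1, 2, 4, 5} → 3.
At (row 3, col 1): row 3 already has {1, 2, 4, 5}, so the value is 3.
Cell (4,1): row 4 already has {2, 3, 4, 5} → 1.

x = 3, d = 1, y = 3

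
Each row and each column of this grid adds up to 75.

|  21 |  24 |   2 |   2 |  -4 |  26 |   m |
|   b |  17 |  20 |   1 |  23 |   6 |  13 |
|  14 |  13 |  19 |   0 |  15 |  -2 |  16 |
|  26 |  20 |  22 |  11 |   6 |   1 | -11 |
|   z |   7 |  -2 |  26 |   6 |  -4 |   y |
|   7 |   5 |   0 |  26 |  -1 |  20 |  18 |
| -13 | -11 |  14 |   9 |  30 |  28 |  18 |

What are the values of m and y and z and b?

The known cells in row 2 total 80, leaving 75 − 80 = -5 for the blank.
The known cells in column 1 total 50, leaving 75 − 50 = 25 for the blank.
The known cells in row 5 total 58, leaving 75 − 58 = 17 for the blank.
The known cells in row 1 total 71, leaving 75 − 71 = 4 for the blank.

m = 4, y = 17, z = 25, b = -5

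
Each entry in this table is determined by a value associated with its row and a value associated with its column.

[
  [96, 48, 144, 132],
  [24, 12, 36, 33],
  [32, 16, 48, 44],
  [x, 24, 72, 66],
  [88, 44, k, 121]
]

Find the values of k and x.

k = 132, x = 48

Each row is a constant multiple of every other row — this is a multiplication table with the headers hidden.
Row 5 is 44/48 = 11/12 times row 1, so its entry in column 3 is 144 × 11/12 = 132.
Row 4 is 24/48 = 1/2 times row 1, so its entry in column 1 is 96 × 1/2 = 48.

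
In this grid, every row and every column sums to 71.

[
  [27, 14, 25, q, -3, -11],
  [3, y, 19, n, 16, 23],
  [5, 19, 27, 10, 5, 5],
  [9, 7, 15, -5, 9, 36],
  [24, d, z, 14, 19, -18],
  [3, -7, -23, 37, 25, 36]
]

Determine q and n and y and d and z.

q = 19, n = -4, y = 14, d = 24, z = 8

The known cells in row 1 total 52, leaving 71 − 52 = 19 for the blank.
The known cells in column 3 total 63, leaving 71 − 63 = 8 for the blank.
The known cells in row 5 total 47, leaving 71 − 47 = 24 for the blank.
The known cells in column 2 total 57, leaving 71 − 57 = 14 for the blank.
The known cells in row 2 total 75, leaving 71 − 75 = -4 for the blank.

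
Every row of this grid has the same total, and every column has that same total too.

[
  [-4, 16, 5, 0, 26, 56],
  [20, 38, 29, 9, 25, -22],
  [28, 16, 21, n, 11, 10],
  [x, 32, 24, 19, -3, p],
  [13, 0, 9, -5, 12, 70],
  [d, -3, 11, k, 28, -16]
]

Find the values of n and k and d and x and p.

n = 13, k = 63, d = 16, x = 26, p = 1

Rows 1 and 2 both sum to 99, so that's the common total.
Row 3 has 28 + 16 + 21 + 11 + 10 = 86; the blank must be 99 − 86 = 13.
Column 4 has 0 + 9 + 13 + 19 − 5 = 36; the blank must be 99 − 36 = 63.
Row 6 has -3 + 11 + 63 + 28 − 16 = 83; the blank must be 99 − 83 = 16.
Column 1 has -4 + 20 + 28 + 13 + 16 = 73; the blank must be 99 − 73 = 26.
Row 4 has 26 + 32 + 24 + 19 − 3 = 98; the blank must be 99 − 98 = 1.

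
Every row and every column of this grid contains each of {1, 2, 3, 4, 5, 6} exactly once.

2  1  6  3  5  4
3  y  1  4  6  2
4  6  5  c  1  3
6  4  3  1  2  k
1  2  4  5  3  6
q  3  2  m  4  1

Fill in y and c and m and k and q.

Cell (2,2): row 2 already has {1, 2, 3, 4, 6} → 5.
At (row 3, col 4): row 3 already has {1, 3, 4, 5, 6}, so the value is 2.
Cell (6,1): column 1 already has {1, 2, 3, 4, 6} → 5.
Cell (6,4): row 6 already has {1, 2, 3, 4, 5} → 6.
For row 4, column 6: row 4 already has {1, 2, 3, 4, 6}; that leaves 5.

y = 5, c = 2, m = 6, k = 5, q = 5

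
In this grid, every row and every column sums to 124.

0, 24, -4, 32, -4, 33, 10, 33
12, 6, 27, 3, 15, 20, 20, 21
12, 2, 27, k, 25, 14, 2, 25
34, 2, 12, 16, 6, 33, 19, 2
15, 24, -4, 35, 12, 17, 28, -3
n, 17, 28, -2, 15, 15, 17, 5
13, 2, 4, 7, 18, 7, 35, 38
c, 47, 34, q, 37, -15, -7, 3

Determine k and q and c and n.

k = 17, q = 16, c = 9, n = 29

Row 3: 12 + 2 + 27 + 25 + 14 + 2 + 25 = 107, so its missing entry is 124 − 107 = 17.
Row 6: 17 + 28 − 2 + 15 + 15 + 17 + 5 = 95, so its missing entry is 124 − 95 = 29.
Column 1: 0 + 12 + 12 + 34 + 15 + 29 + 13 = 115, so its missing entry is 124 − 115 = 9.
Row 8: 9 + 47 + 34 + 37 − 15 − 7 + 3 = 108, so its missing entry is 124 − 108 = 16.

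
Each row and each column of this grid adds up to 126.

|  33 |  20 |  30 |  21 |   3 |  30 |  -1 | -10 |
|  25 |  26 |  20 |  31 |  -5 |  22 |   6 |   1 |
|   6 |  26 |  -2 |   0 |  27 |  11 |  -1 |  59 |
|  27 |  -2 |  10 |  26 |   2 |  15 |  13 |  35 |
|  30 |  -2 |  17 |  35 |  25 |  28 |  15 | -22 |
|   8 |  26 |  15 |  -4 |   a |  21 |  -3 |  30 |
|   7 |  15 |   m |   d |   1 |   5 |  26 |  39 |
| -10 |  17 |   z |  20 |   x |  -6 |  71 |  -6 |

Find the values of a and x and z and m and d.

a = 33, x = 40, z = 0, m = 36, d = -3

Row 6 has 8 + 26 + 15 − 4 + 21 − 3 + 30 = 93; the blank must be 126 − 93 = 33.
Column 5 has 3 − 5 + 27 + 2 + 25 + 33 + 1 = 86; the blank must be 126 − 86 = 40.
Row 8 has -10 + 17 + 20 + 40 − 6 + 71 − 6 = 126; the blank must be 126 − 126 = 0.
Column 3 has 30 + 20 − 2 + 10 + 17 + 15 + 0 = 90; the blank must be 126 − 90 = 36.
Row 7 has 7 + 15 + 36 + 1 + 5 + 26 + 39 = 129; the blank must be 126 − 129 = -3.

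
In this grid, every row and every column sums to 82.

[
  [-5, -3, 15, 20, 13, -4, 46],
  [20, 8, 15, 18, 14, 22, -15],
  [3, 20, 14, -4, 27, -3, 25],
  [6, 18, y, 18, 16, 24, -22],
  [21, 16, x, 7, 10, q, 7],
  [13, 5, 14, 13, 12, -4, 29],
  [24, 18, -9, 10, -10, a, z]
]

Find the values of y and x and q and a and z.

Column 7 has 46 − 15 + 25 − 22 + 7 + 29 = 70; the blank must be 82 − 70 = 12.
Row 7 has 24 + 18 − 9 + 10 − 10 + 12 = 45; the blank must be 82 − 45 = 37.
Column 6 has -4 + 22 − 3 + 24 − 4 + 37 = 72; the blank must be 82 − 72 = 10.
Row 5 has 21 + 16 + 7 + 10 + 10 + 7 = 71; the blank must be 82 − 71 = 11.
Row 4 has 6 + 18 + 18 + 16 + 24 − 22 = 60; the blank must be 82 − 60 = 22.

y = 22, x = 11, q = 10, a = 37, z = 12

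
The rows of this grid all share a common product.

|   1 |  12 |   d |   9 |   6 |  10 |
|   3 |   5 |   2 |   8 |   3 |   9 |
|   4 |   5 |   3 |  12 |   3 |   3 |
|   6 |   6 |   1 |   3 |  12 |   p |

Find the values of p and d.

p = 5, d = 1

Rows 2 and 3 each multiply to 6480, so every row has product 6480.
Row 4: 6×6×1×3×12 = 1296, so the missing entry is 6480 ÷ 1296 = 5.
Row 1: 1×12×9×6×10 = 6480, so the missing entry is 6480 ÷ 6480 = 1.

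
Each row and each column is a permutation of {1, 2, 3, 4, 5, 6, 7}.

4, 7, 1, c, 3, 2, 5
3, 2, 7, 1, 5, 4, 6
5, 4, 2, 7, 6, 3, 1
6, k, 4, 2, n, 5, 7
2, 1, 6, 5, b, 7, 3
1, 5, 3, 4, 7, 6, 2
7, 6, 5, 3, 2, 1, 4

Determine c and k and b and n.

At (row 4, col 2): column 2 already has {1, 2, 4, 5, 6, 7}, so the value is 3.
Cell (1,4): row 1 already has {1, 2, 3, 4, 5, 7} → 6.
For row 4, column 5: row 4 already has {2, 3, 4, 5, 6, 7}; that leaves 1.
At (row 5, col 5): row 5 already has {1, 2, 3, 5, 6, 7}, so the value is 4.

c = 6, k = 3, b = 4, n = 1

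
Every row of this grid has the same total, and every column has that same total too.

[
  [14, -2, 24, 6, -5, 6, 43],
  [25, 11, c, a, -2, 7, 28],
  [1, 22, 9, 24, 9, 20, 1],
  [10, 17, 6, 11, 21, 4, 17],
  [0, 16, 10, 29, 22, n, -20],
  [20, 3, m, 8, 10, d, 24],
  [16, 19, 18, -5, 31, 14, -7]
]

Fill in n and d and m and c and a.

n = 29, d = 6, m = 15, c = 4, a = 13

Rows 1 and 3 both sum to 86, so that's the common total.
Row 5: 0 + 16 + 10 + 29 + 22 − 20 = 57, so its missing entry is 86 − 57 = 29.
Column 6: 6 + 7 + 20 + 4 + 29 + 14 = 80, so its missing entry is 86 − 80 = 6.
Column 4: 6 + 24 + 11 + 29 + 8 − 5 = 73, so its missing entry is 86 − 73 = 13.
Row 2: 25 + 11 + 13 − 2 + 7 + 28 = 82, so its missing entry is 86 − 82 = 4.
Row 6: 20 + 3 + 8 + 10 + 6 + 24 = 71, so its missing entry is 86 − 71 = 15.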